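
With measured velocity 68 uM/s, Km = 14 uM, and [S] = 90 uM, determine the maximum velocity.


Vmax = v * (Km + [S]) / [S]
Vmax = 68 * (14 + 90) / 90
Vmax = 78.5778 uM/s

78.5778 uM/s


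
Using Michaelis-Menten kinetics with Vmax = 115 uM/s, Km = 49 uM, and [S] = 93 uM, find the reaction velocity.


v = Vmax * [S] / (Km + [S])
v = 115 * 93 / (49 + 93)
v = 75.3169 uM/s

75.3169 uM/s


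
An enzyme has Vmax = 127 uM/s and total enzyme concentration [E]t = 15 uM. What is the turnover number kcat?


kcat = Vmax / [E]t
kcat = 127 / 15
kcat = 8.4667 s^-1

8.4667 s^-1


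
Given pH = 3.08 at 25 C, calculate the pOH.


pOH = 14 - pH
pOH = 14 - 3.08
pOH = 10.92

10.92


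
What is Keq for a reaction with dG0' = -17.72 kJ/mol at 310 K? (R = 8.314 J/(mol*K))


Keq = exp(-dG0 * 1000 / (R * T))
Keq = exp(-(-17.72) * 1000 / (8.314 * 310))
Keq = 968.0711

968.0711


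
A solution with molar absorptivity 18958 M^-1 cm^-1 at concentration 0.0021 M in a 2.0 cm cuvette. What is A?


A = epsilon * c * l
A = 18958 * 0.0021 * 2.0
A = 79.6236

79.6236


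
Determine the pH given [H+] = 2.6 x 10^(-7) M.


pH = -log10([H+])
pH = -log10(2.6 x 10^(-7))
pH = 6.585

6.585


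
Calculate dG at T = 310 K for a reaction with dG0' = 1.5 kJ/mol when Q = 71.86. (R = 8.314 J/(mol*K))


dG = dG0' + RT * ln(Q) / 1000
dG = 1.5 + 8.314 * 310 * ln(71.86) / 1000
dG = 12.5174 kJ/mol

12.5174 kJ/mol


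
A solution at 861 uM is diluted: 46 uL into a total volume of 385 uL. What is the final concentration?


C2 = C1 * V1 / V2
C2 = 861 * 46 / 385
C2 = 102.8727 uM

102.8727 uM


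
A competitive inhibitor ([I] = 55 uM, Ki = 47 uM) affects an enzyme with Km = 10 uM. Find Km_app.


Km_app = Km * (1 + [I]/Ki)
Km_app = 10 * (1 + 55/47)
Km_app = 21.7021 uM

21.7021 uM


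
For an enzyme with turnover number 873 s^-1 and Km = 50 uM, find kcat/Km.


Catalytic efficiency = kcat / Km
= 873 / 50
= 17.46 uM^-1*s^-1

17.46 uM^-1*s^-1


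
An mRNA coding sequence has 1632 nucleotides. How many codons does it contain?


codons = nucleotides / 3
codons = 1632 / 3 = 544

544


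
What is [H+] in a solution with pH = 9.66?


[H+] = 10^(-pH)
[H+] = 10^(-9.66)
[H+] = 2.188e-10 M

2.188e-10 M


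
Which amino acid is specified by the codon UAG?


Standard genetic code lookup.
Codon UAG -> Stop

Stop


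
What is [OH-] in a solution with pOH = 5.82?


[OH-] = 10^(-pOH)
[OH-] = 10^(-5.82)
[OH-] = 1.514e-06 M

1.514e-06 M


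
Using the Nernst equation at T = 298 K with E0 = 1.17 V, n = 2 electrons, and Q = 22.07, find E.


E = E0 - (RT/nF) * ln(Q)
E = 1.17 - (8.314 * 298 / (2 * 96485)) * ln(22.07)
E = 1.1303 V

1.1303 V


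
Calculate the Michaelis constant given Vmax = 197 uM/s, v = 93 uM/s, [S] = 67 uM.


Km = [S] * (Vmax - v) / v
Km = 67 * (197 - 93) / 93
Km = 74.9247 uM

74.9247 uM


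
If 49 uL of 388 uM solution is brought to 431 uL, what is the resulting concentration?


C2 = C1 * V1 / V2
C2 = 388 * 49 / 431
C2 = 44.1114 uM

44.1114 uM


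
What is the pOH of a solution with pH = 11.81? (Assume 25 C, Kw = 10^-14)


pOH = 14 - pH
pOH = 14 - 11.81
pOH = 2.19

2.19


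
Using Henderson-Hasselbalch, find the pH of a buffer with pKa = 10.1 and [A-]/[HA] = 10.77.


pH = pKa + log10([A-]/[HA])
pH = 10.1 + log10(10.77)
pH = 11.1322

11.1322


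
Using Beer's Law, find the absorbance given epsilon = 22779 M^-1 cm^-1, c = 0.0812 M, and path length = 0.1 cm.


A = epsilon * c * l
A = 22779 * 0.0812 * 0.1
A = 184.9655

184.9655


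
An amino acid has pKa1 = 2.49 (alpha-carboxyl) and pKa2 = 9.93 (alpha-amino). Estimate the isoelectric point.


pI = (pKa1 + pKa2) / 2
pI = (2.49 + 9.93) / 2
pI = 6.21

6.21


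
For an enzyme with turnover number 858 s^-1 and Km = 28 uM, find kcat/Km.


Catalytic efficiency = kcat / Km
= 858 / 28
= 30.6429 uM^-1*s^-1

30.6429 uM^-1*s^-1


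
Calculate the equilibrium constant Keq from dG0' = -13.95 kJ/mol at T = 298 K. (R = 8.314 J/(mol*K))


Keq = exp(-dG0 * 1000 / (R * T))
Keq = exp(-(-13.95) * 1000 / (8.314 * 298))
Keq = 278.805

278.805


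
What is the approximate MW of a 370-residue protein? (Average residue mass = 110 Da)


MW = n_residues * 110 Da
MW = 370 * 110
MW = 40700 Da

40700 Da


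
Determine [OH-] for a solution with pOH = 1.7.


[OH-] = 10^(-pOH)
[OH-] = 10^(-1.7)
[OH-] = 0.02 M

0.02 M


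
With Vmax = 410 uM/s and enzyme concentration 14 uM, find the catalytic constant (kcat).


kcat = Vmax / [E]t
kcat = 410 / 14
kcat = 29.2857 s^-1

29.2857 s^-1


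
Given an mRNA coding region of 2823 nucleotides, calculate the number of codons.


codons = nucleotides / 3
codons = 2823 / 3 = 941

941


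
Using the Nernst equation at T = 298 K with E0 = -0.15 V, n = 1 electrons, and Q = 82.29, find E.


E = E0 - (RT/nF) * ln(Q)
E = -0.15 - (8.314 * 298 / (1 * 96485)) * ln(82.29)
E = -0.2632 V

-0.2632 V


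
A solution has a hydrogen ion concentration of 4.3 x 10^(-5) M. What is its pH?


pH = -log10([H+])
pH = -log10(4.3 x 10^(-5))
pH = 4.3665

4.3665


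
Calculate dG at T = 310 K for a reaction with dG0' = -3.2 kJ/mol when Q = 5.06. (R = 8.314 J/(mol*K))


dG = dG0' + RT * ln(Q) / 1000
dG = -3.2 + 8.314 * 310 * ln(5.06) / 1000
dG = 0.9788 kJ/mol

0.9788 kJ/mol


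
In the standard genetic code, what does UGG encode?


Standard genetic code lookup.
Codon UGG -> Trp

Trp


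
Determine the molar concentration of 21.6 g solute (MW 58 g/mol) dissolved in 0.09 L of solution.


C = (mass / MW) / volume
C = (21.6 / 58) / 0.09
C = 4.1379 M

4.1379 M


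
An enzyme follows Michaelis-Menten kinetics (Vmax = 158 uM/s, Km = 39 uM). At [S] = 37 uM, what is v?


v = Vmax * [S] / (Km + [S])
v = 158 * 37 / (39 + 37)
v = 76.9211 uM/s

76.9211 uM/s


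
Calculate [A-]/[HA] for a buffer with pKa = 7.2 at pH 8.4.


[A-]/[HA] = 10^(pH - pKa)
= 10^(8.4 - 7.2)
= 15.8489

15.8489


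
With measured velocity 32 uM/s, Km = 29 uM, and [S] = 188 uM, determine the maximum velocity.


Vmax = v * (Km + [S]) / [S]
Vmax = 32 * (29 + 188) / 188
Vmax = 36.9362 uM/s

36.9362 uM/s


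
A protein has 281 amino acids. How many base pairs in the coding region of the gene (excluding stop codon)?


Each amino acid = 1 codon = 3 bp
bp = 281 * 3 = 843 bp

843 bp


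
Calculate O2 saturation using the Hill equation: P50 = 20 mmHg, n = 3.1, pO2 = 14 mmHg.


Y = pO2^n / (P50^n + pO2^n)
Y = 14^3.1 / (20^3.1 + 14^3.1)
Y = 24.87%

24.87%


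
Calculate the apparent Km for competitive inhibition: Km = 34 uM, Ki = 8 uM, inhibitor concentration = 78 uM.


Km_app = Km * (1 + [I]/Ki)
Km_app = 34 * (1 + 78/8)
Km_app = 365.5 uM

365.5 uM


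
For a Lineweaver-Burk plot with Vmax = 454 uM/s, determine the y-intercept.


y-intercept = 1/Vmax
= 1/454
= 0.0022 s/uM

0.0022 s/uM


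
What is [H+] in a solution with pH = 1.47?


[H+] = 10^(-pH)
[H+] = 10^(-1.47)
[H+] = 0.0339 M

0.0339 M


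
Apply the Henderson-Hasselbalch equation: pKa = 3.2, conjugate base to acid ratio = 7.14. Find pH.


pH = pKa + log10([A-]/[HA])
pH = 3.2 + log10(7.14)
pH = 4.0537

4.0537


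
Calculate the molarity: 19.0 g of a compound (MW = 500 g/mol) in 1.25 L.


C = (mass / MW) / volume
C = (19.0 / 500) / 1.25
C = 0.0304 M

0.0304 M


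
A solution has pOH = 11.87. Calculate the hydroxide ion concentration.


[OH-] = 10^(-pOH)
[OH-] = 10^(-11.87)
[OH-] = 1.349e-12 M

1.349e-12 M


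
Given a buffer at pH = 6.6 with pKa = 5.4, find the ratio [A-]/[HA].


[A-]/[HA] = 10^(pH - pKa)
= 10^(6.6 - 5.4)
= 15.8489

15.8489


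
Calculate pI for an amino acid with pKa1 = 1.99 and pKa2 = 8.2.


pI = (pKa1 + pKa2) / 2
pI = (1.99 + 8.2) / 2
pI = 5.095

5.095


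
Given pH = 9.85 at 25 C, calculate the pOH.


pOH = 14 - pH
pOH = 14 - 9.85
pOH = 4.15

4.15


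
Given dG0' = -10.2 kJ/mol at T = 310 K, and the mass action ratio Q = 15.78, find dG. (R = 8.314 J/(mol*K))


dG = dG0' + RT * ln(Q) / 1000
dG = -10.2 + 8.314 * 310 * ln(15.78) / 1000
dG = -3.0898 kJ/mol

-3.0898 kJ/mol


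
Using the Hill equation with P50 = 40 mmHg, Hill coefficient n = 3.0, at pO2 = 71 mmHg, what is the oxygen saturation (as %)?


Y = pO2^n / (P50^n + pO2^n)
Y = 71^3.0 / (40^3.0 + 71^3.0)
Y = 84.83%

84.83%


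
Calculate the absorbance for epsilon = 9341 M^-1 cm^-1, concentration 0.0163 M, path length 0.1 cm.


A = epsilon * c * l
A = 9341 * 0.0163 * 0.1
A = 15.2258

15.2258


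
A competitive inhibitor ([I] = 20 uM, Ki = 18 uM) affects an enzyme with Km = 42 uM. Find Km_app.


Km_app = Km * (1 + [I]/Ki)
Km_app = 42 * (1 + 20/18)
Km_app = 88.6667 uM

88.6667 uM


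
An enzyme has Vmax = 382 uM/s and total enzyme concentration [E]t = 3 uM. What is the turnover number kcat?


kcat = Vmax / [E]t
kcat = 382 / 3
kcat = 127.3333 s^-1

127.3333 s^-1


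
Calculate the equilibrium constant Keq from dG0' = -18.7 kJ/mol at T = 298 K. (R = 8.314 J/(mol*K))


Keq = exp(-dG0 * 1000 / (R * T))
Keq = exp(-(-18.7) * 1000 / (8.314 * 298))
Keq = 1896.3989

1896.3989


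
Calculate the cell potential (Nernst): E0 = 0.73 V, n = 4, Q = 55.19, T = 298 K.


E = E0 - (RT/nF) * ln(Q)
E = 0.73 - (8.314 * 298 / (4 * 96485)) * ln(55.19)
E = 0.7043 V

0.7043 V


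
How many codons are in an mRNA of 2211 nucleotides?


codons = nucleotides / 3
codons = 2211 / 3 = 737

737


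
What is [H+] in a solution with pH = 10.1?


[H+] = 10^(-pH)
[H+] = 10^(-10.1)
[H+] = 7.943e-11 M

7.943e-11 M


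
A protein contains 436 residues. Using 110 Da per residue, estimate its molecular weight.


MW = n_residues * 110 Da
MW = 436 * 110
MW = 47960 Da

47960 Da


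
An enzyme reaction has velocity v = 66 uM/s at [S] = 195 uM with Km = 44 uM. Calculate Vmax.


Vmax = v * (Km + [S]) / [S]
Vmax = 66 * (44 + 195) / 195
Vmax = 80.8923 uM/s

80.8923 uM/s


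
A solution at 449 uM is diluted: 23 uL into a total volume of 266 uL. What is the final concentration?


C2 = C1 * V1 / V2
C2 = 449 * 23 / 266
C2 = 38.8233 uM

38.8233 uM


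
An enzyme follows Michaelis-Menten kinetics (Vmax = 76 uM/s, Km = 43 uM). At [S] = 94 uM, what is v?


v = Vmax * [S] / (Km + [S])
v = 76 * 94 / (43 + 94)
v = 52.146 uM/s

52.146 uM/s


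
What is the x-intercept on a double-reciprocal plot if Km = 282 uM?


x-intercept = -1/Km
= -1/282
= -0.0035 1/uM

-0.0035 1/uM


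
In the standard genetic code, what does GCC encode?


Standard genetic code lookup.
Codon GCC -> Ala

Ala


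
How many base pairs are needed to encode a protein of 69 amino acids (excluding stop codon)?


Each amino acid = 1 codon = 3 bp
bp = 69 * 3 = 207 bp

207 bp


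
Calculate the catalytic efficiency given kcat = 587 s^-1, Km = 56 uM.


Catalytic efficiency = kcat / Km
= 587 / 56
= 10.4821 uM^-1*s^-1

10.4821 uM^-1*s^-1


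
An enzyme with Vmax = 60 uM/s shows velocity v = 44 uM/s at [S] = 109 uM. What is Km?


Km = [S] * (Vmax - v) / v
Km = 109 * (60 - 44) / 44
Km = 39.6364 uM

39.6364 uM


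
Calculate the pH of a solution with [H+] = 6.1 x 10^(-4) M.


pH = -log10([H+])
pH = -log10(6.1 x 10^(-4))
pH = 3.2147

3.2147


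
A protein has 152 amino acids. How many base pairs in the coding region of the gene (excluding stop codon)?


Each amino acid = 1 codon = 3 bp
bp = 152 * 3 = 456 bp

456 bp


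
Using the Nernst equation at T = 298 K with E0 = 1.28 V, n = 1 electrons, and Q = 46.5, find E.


E = E0 - (RT/nF) * ln(Q)
E = 1.28 - (8.314 * 298 / (1 * 96485)) * ln(46.5)
E = 1.1814 V

1.1814 V


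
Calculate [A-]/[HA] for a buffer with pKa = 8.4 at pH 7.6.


[A-]/[HA] = 10^(pH - pKa)
= 10^(7.6 - 8.4)
= 0.1585

0.1585


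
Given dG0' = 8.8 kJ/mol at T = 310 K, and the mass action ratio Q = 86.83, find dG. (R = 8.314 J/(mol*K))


dG = dG0' + RT * ln(Q) / 1000
dG = 8.8 + 8.314 * 310 * ln(86.83) / 1000
dG = 20.3051 kJ/mol

20.3051 kJ/mol


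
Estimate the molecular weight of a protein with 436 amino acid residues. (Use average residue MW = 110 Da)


MW = n_residues * 110 Da
MW = 436 * 110
MW = 47960 Da

47960 Da


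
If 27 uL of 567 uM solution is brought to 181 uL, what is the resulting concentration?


C2 = C1 * V1 / V2
C2 = 567 * 27 / 181
C2 = 84.5801 uM

84.5801 uM


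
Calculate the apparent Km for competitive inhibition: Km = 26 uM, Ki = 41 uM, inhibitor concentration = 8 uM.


Km_app = Km * (1 + [I]/Ki)
Km_app = 26 * (1 + 8/41)
Km_app = 31.0732 uM

31.0732 uM


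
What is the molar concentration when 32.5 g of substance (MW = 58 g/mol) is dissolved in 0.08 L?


C = (mass / MW) / volume
C = (32.5 / 58) / 0.08
C = 7.0043 M

7.0043 M


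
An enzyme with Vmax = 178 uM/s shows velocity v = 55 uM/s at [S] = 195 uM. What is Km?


Km = [S] * (Vmax - v) / v
Km = 195 * (178 - 55) / 55
Km = 436.0909 uM

436.0909 uM


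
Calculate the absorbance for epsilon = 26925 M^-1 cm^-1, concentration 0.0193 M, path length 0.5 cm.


A = epsilon * c * l
A = 26925 * 0.0193 * 0.5
A = 259.8263

259.8263


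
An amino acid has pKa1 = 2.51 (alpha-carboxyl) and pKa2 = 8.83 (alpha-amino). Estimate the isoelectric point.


pI = (pKa1 + pKa2) / 2
pI = (2.51 + 8.83) / 2
pI = 5.67

5.67


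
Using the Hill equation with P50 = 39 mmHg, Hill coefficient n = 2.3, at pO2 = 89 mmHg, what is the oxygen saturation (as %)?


Y = pO2^n / (P50^n + pO2^n)
Y = 89^2.3 / (39^2.3 + 89^2.3)
Y = 86.96%

86.96%


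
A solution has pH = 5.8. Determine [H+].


[H+] = 10^(-pH)
[H+] = 10^(-5.8)
[H+] = 1.585e-06 M

1.585e-06 M


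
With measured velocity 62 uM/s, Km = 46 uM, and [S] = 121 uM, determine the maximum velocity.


Vmax = v * (Km + [S]) / [S]
Vmax = 62 * (46 + 121) / 121
Vmax = 85.5702 uM/s

85.5702 uM/s


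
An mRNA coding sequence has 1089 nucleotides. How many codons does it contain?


codons = nucleotides / 3
codons = 1089 / 3 = 363

363


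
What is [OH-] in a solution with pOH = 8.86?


[OH-] = 10^(-pOH)
[OH-] = 10^(-8.86)
[OH-] = 1.380e-09 M

1.380e-09 M


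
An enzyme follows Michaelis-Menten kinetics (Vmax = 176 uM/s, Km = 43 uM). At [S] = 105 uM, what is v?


v = Vmax * [S] / (Km + [S])
v = 176 * 105 / (43 + 105)
v = 124.8649 uM/s

124.8649 uM/s


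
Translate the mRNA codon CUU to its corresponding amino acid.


Standard genetic code lookup.
Codon CUU -> Leu

Leu


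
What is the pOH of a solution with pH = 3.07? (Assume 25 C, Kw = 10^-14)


pOH = 14 - pH
pOH = 14 - 3.07
pOH = 10.93

10.93


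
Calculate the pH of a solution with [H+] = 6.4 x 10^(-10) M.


pH = -log10([H+])
pH = -log10(6.4 x 10^(-10))
pH = 9.1938

9.1938


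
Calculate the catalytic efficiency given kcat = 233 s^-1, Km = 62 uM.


Catalytic efficiency = kcat / Km
= 233 / 62
= 3.7581 uM^-1*s^-1

3.7581 uM^-1*s^-1


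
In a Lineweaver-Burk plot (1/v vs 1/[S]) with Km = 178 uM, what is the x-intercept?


x-intercept = -1/Km
= -1/178
= -0.0056 1/uM

-0.0056 1/uM


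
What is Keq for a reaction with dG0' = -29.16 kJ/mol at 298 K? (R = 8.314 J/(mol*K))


Keq = exp(-dG0 * 1000 / (R * T))
Keq = exp(-(-29.16) * 1000 / (8.314 * 298))
Keq = 129260.7966

129260.7966


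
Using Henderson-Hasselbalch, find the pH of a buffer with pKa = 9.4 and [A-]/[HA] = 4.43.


pH = pKa + log10([A-]/[HA])
pH = 9.4 + log10(4.43)
pH = 10.0464

10.0464


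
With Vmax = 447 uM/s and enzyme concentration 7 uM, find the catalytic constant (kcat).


kcat = Vmax / [E]t
kcat = 447 / 7
kcat = 63.8571 s^-1

63.8571 s^-1


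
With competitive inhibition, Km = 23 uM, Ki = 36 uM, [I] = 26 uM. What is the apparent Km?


Km_app = Km * (1 + [I]/Ki)
Km_app = 23 * (1 + 26/36)
Km_app = 39.6111 uM

39.6111 uM


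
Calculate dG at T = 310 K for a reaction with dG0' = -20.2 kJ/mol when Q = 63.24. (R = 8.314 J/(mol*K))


dG = dG0' + RT * ln(Q) / 1000
dG = -20.2 + 8.314 * 310 * ln(63.24) / 1000
dG = -9.5119 kJ/mol

-9.5119 kJ/mol


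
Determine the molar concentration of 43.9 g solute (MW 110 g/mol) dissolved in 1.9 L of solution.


C = (mass / MW) / volume
C = (43.9 / 110) / 1.9
C = 0.21 M

0.21 M


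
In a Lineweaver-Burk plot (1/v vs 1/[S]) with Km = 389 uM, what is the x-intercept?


x-intercept = -1/Km
= -1/389
= -0.0026 1/uM

-0.0026 1/uM


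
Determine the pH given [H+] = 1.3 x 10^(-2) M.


pH = -log10([H+])
pH = -log10(1.3 x 10^(-2))
pH = 1.8861

1.8861


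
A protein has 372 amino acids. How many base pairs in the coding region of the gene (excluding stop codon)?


Each amino acid = 1 codon = 3 bp
bp = 372 * 3 = 1116 bp

1116 bp


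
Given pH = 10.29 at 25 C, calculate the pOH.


pOH = 14 - pH
pOH = 14 - 10.29
pOH = 3.71

3.71


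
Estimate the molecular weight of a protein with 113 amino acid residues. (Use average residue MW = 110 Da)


MW = n_residues * 110 Da
MW = 113 * 110
MW = 12430 Da

12430 Da


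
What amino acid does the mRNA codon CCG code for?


Standard genetic code lookup.
Codon CCG -> Pro

Pro


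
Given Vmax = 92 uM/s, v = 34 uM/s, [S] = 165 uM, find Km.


Km = [S] * (Vmax - v) / v
Km = 165 * (92 - 34) / 34
Km = 281.4706 uM

281.4706 uM


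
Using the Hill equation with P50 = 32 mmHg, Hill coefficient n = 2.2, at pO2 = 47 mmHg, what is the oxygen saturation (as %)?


Y = pO2^n / (P50^n + pO2^n)
Y = 47^2.2 / (32^2.2 + 47^2.2)
Y = 69.97%

69.97%


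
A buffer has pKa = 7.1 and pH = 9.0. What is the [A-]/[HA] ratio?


[A-]/[HA] = 10^(pH - pKa)
= 10^(9.0 - 7.1)
= 79.4328

79.4328


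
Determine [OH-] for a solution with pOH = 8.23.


[OH-] = 10^(-pOH)
[OH-] = 10^(-8.23)
[OH-] = 5.888e-09 M

5.888e-09 M


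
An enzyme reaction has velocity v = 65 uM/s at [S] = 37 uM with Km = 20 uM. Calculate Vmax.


Vmax = v * (Km + [S]) / [S]
Vmax = 65 * (20 + 37) / 37
Vmax = 100.1351 uM/s

100.1351 uM/s


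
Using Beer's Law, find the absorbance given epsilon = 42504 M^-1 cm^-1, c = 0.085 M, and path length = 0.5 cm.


A = epsilon * c * l
A = 42504 * 0.085 * 0.5
A = 1806.42

1806.42


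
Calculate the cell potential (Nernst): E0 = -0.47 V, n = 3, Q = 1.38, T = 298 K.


E = E0 - (RT/nF) * ln(Q)
E = -0.47 - (8.314 * 298 / (3 * 96485)) * ln(1.38)
E = -0.4728 V

-0.4728 V


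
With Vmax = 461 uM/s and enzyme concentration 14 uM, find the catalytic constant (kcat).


kcat = Vmax / [E]t
kcat = 461 / 14
kcat = 32.9286 s^-1

32.9286 s^-1


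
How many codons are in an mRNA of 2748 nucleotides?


codons = nucleotides / 3
codons = 2748 / 3 = 916

916


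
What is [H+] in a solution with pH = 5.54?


[H+] = 10^(-pH)
[H+] = 10^(-5.54)
[H+] = 2.884e-06 M

2.884e-06 M


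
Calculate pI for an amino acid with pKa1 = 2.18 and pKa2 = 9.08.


pI = (pKa1 + pKa2) / 2
pI = (2.18 + 9.08) / 2
pI = 5.63

5.63


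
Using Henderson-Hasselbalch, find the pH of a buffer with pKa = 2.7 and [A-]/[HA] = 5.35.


pH = pKa + log10([A-]/[HA])
pH = 2.7 + log10(5.35)
pH = 3.4284

3.4284


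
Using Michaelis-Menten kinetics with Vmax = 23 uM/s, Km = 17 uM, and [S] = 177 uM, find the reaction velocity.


v = Vmax * [S] / (Km + [S])
v = 23 * 177 / (17 + 177)
v = 20.9845 uM/s

20.9845 uM/s


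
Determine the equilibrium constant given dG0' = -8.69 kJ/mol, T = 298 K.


Keq = exp(-dG0 * 1000 / (R * T))
Keq = exp(-(-8.69) * 1000 / (8.314 * 298))
Keq = 33.3636

33.3636


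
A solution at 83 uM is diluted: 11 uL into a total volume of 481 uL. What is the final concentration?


C2 = C1 * V1 / V2
C2 = 83 * 11 / 481
C2 = 1.8981 uM

1.8981 uM


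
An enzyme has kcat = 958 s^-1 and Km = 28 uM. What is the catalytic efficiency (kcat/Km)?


Catalytic efficiency = kcat / Km
= 958 / 28
= 34.2143 uM^-1*s^-1

34.2143 uM^-1*s^-1


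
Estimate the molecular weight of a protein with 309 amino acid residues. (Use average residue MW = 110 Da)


MW = n_residues * 110 Da
MW = 309 * 110
MW = 33990 Da

33990 Da


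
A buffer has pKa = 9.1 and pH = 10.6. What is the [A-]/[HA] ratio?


[A-]/[HA] = 10^(pH - pKa)
= 10^(10.6 - 9.1)
= 31.6228

31.6228


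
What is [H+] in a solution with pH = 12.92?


[H+] = 10^(-pH)
[H+] = 10^(-12.92)
[H+] = 1.202e-13 M

1.202e-13 M


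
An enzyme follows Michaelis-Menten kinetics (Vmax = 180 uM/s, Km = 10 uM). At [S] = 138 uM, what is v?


v = Vmax * [S] / (Km + [S])
v = 180 * 138 / (10 + 138)
v = 167.8378 uM/s

167.8378 uM/s


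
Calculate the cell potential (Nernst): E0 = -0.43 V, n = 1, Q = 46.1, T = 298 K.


E = E0 - (RT/nF) * ln(Q)
E = -0.43 - (8.314 * 298 / (1 * 96485)) * ln(46.1)
E = -0.5284 V

-0.5284 V


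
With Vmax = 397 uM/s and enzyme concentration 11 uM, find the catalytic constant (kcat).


kcat = Vmax / [E]t
kcat = 397 / 11
kcat = 36.0909 s^-1

36.0909 s^-1


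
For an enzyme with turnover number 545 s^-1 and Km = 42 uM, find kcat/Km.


Catalytic efficiency = kcat / Km
= 545 / 42
= 12.9762 uM^-1*s^-1

12.9762 uM^-1*s^-1


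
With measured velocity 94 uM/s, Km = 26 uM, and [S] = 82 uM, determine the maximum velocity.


Vmax = v * (Km + [S]) / [S]
Vmax = 94 * (26 + 82) / 82
Vmax = 123.8049 uM/s

123.8049 uM/s


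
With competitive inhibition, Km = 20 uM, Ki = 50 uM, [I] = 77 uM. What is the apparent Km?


Km_app = Km * (1 + [I]/Ki)
Km_app = 20 * (1 + 77/50)
Km_app = 50.8 uM

50.8 uM


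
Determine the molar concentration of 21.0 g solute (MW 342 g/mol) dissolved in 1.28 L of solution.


C = (mass / MW) / volume
C = (21.0 / 342) / 1.28
C = 0.048 M

0.048 M


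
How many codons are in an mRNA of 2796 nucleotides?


codons = nucleotides / 3
codons = 2796 / 3 = 932

932


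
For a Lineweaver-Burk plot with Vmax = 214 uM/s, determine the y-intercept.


y-intercept = 1/Vmax
= 1/214
= 0.0047 s/uM

0.0047 s/uM


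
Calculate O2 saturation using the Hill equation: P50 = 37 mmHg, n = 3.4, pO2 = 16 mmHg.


Y = pO2^n / (P50^n + pO2^n)
Y = 16^3.4 / (37^3.4 + 16^3.4)
Y = 5.47%

5.47%


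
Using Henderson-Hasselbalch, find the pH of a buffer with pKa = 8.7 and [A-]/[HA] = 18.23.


pH = pKa + log10([A-]/[HA])
pH = 8.7 + log10(18.23)
pH = 9.9608

9.9608


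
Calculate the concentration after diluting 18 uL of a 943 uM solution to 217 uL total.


C2 = C1 * V1 / V2
C2 = 943 * 18 / 217
C2 = 78.2212 uM

78.2212 uM


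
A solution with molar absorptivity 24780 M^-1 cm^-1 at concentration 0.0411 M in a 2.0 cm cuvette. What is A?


A = epsilon * c * l
A = 24780 * 0.0411 * 2.0
A = 2036.916

2036.916


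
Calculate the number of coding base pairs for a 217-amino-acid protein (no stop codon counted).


Each amino acid = 1 codon = 3 bp
bp = 217 * 3 = 651 bp

651 bp


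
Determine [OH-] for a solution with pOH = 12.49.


[OH-] = 10^(-pOH)
[OH-] = 10^(-12.49)
[OH-] = 3.236e-13 M

3.236e-13 M


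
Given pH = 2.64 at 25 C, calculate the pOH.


pOH = 14 - pH
pOH = 14 - 2.64
pOH = 11.36

11.36


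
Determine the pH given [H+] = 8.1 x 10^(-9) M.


pH = -log10([H+])
pH = -log10(8.1 x 10^(-9))
pH = 8.0915

8.0915


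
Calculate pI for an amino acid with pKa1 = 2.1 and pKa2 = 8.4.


pI = (pKa1 + pKa2) / 2
pI = (2.1 + 8.4) / 2
pI = 5.25

5.25


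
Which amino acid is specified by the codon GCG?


Standard genetic code lookup.
Codon GCG -> Ala

Ala


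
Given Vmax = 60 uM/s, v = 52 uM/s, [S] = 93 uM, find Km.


Km = [S] * (Vmax - v) / v
Km = 93 * (60 - 52) / 52
Km = 14.3077 uM

14.3077 uM


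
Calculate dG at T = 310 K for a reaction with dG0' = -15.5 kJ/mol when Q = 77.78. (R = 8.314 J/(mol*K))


dG = dG0' + RT * ln(Q) / 1000
dG = -15.5 + 8.314 * 310 * ln(77.78) / 1000
dG = -4.2786 kJ/mol

-4.2786 kJ/mol


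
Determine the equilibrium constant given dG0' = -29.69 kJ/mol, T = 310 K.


Keq = exp(-dG0 * 1000 / (R * T))
Keq = exp(-(-29.69) * 1000 / (8.314 * 310))
Keq = 100672.5817

100672.5817


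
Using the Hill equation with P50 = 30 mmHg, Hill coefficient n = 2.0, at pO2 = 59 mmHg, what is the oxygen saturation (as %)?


Y = pO2^n / (P50^n + pO2^n)
Y = 59^2.0 / (30^2.0 + 59^2.0)
Y = 79.46%

79.46%


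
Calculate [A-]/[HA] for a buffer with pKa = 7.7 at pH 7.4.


[A-]/[HA] = 10^(pH - pKa)
= 10^(7.4 - 7.7)
= 0.5012

0.5012


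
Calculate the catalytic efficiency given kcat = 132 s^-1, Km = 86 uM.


Catalytic efficiency = kcat / Km
= 132 / 86
= 1.5349 uM^-1*s^-1

1.5349 uM^-1*s^-1


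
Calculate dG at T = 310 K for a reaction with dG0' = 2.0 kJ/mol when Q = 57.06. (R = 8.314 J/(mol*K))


dG = dG0' + RT * ln(Q) / 1000
dG = 2.0 + 8.314 * 310 * ln(57.06) / 1000
dG = 12.423 kJ/mol

12.423 kJ/mol


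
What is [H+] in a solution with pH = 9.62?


[H+] = 10^(-pH)
[H+] = 10^(-9.62)
[H+] = 2.399e-10 M

2.399e-10 M


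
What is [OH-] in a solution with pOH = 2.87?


[OH-] = 10^(-pOH)
[OH-] = 10^(-2.87)
[OH-] = 0.0013 M

0.0013 M


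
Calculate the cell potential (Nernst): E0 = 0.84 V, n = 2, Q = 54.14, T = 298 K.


E = E0 - (RT/nF) * ln(Q)
E = 0.84 - (8.314 * 298 / (2 * 96485)) * ln(54.14)
E = 0.7888 V

0.7888 V


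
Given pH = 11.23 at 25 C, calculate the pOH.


pOH = 14 - pH
pOH = 14 - 11.23
pOH = 2.77

2.77


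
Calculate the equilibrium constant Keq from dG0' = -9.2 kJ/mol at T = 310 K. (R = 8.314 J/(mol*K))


Keq = exp(-dG0 * 1000 / (R * T))
Keq = exp(-(-9.2) * 1000 / (8.314 * 310))
Keq = 35.5014

35.5014


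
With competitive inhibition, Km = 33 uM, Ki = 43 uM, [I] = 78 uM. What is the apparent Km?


Km_app = Km * (1 + [I]/Ki)
Km_app = 33 * (1 + 78/43)
Km_app = 92.8605 uM

92.8605 uM


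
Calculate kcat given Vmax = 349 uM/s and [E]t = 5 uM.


kcat = Vmax / [E]t
kcat = 349 / 5
kcat = 69.8 s^-1

69.8 s^-1


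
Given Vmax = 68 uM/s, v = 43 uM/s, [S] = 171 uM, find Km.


Km = [S] * (Vmax - v) / v
Km = 171 * (68 - 43) / 43
Km = 99.4186 uM

99.4186 uM


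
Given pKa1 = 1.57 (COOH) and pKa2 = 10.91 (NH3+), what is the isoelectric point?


pI = (pKa1 + pKa2) / 2
pI = (1.57 + 10.91) / 2
pI = 6.24

6.24


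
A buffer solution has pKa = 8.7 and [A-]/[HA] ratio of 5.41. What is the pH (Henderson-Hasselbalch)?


pH = pKa + log10([A-]/[HA])
pH = 8.7 + log10(5.41)
pH = 9.4332

9.4332


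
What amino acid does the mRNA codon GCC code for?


Standard genetic code lookup.
Codon GCC -> Ala

Ala


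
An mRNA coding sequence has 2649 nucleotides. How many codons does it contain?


codons = nucleotides / 3
codons = 2649 / 3 = 883

883


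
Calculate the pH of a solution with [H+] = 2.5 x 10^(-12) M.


pH = -log10([H+])
pH = -log10(2.5 x 10^(-12))
pH = 11.6021

11.6021


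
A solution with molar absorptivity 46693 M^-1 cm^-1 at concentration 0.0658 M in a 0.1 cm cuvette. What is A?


A = epsilon * c * l
A = 46693 * 0.0658 * 0.1
A = 307.2399

307.2399


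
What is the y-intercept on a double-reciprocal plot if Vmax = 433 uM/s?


y-intercept = 1/Vmax
= 1/433
= 0.0023 s/uM

0.0023 s/uM


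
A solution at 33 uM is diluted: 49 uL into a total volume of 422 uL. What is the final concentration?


C2 = C1 * V1 / V2
C2 = 33 * 49 / 422
C2 = 3.8318 uM

3.8318 uM


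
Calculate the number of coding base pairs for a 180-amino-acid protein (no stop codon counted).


Each amino acid = 1 codon = 3 bp
bp = 180 * 3 = 540 bp

540 bp


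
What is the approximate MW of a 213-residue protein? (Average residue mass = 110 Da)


MW = n_residues * 110 Da
MW = 213 * 110
MW = 23430 Da

23430 Da


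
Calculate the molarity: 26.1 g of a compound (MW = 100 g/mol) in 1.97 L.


C = (mass / MW) / volume
C = (26.1 / 100) / 1.97
C = 0.1325 M

0.1325 M


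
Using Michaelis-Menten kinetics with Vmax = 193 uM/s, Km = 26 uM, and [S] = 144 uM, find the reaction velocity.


v = Vmax * [S] / (Km + [S])
v = 193 * 144 / (26 + 144)
v = 163.4824 uM/s

163.4824 uM/s


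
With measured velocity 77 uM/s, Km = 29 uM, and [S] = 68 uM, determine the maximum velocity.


Vmax = v * (Km + [S]) / [S]
Vmax = 77 * (29 + 68) / 68
Vmax = 109.8382 uM/s

109.8382 uM/s


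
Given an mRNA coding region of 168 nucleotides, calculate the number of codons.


codons = nucleotides / 3
codons = 168 / 3 = 56

56


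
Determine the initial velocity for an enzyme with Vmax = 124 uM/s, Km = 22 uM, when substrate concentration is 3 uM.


v = Vmax * [S] / (Km + [S])
v = 124 * 3 / (22 + 3)
v = 14.88 uM/s

14.88 uM/s


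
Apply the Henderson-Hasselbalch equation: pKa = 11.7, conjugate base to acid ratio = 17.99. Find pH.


pH = pKa + log10([A-]/[HA])
pH = 11.7 + log10(17.99)
pH = 12.955

12.955


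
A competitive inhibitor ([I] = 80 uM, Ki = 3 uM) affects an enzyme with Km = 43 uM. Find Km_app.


Km_app = Km * (1 + [I]/Ki)
Km_app = 43 * (1 + 80/3)
Km_app = 1189.6667 uM

1189.6667 uM


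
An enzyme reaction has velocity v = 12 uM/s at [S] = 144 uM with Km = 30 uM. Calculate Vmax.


Vmax = v * (Km + [S]) / [S]
Vmax = 12 * (30 + 144) / 144
Vmax = 14.5 uM/s

14.5 uM/s


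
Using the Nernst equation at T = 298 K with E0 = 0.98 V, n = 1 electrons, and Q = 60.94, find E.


E = E0 - (RT/nF) * ln(Q)
E = 0.98 - (8.314 * 298 / (1 * 96485)) * ln(60.94)
E = 0.8745 V

0.8745 V


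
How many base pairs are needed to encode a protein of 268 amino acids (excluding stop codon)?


Each amino acid = 1 codon = 3 bp
bp = 268 * 3 = 804 bp

804 bp


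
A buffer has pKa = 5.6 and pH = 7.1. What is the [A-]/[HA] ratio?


[A-]/[HA] = 10^(pH - pKa)
= 10^(7.1 - 5.6)
= 31.6228

31.6228


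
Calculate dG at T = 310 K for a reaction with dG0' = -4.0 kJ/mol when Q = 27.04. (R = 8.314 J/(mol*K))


dG = dG0' + RT * ln(Q) / 1000
dG = -4.0 + 8.314 * 310 * ln(27.04) / 1000
dG = 4.4983 kJ/mol

4.4983 kJ/mol


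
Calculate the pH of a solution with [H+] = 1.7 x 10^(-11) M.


pH = -log10([H+])
pH = -log10(1.7 x 10^(-11))
pH = 10.7696

10.7696


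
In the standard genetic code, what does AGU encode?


Standard genetic code lookup.
Codon AGU -> Ser

Ser


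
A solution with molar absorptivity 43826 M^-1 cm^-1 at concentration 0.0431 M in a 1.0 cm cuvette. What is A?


A = epsilon * c * l
A = 43826 * 0.0431 * 1.0
A = 1888.9006

1888.9006


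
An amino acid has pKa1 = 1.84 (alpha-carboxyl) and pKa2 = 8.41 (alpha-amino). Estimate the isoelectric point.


pI = (pKa1 + pKa2) / 2
pI = (1.84 + 8.41) / 2
pI = 5.125

5.125


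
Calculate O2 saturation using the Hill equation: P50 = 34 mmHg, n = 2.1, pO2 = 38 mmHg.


Y = pO2^n / (P50^n + pO2^n)
Y = 38^2.1 / (34^2.1 + 38^2.1)
Y = 55.81%

55.81%


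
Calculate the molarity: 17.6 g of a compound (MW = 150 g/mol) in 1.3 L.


C = (mass / MW) / volume
C = (17.6 / 150) / 1.3
C = 0.0903 M

0.0903 M


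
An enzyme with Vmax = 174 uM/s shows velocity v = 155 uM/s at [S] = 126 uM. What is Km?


Km = [S] * (Vmax - v) / v
Km = 126 * (174 - 155) / 155
Km = 15.4452 uM

15.4452 uM


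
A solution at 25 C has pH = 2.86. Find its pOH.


pOH = 14 - pH
pOH = 14 - 2.86
pOH = 11.14

11.14


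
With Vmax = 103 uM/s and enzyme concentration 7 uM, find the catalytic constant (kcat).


kcat = Vmax / [E]t
kcat = 103 / 7
kcat = 14.7143 s^-1

14.7143 s^-1


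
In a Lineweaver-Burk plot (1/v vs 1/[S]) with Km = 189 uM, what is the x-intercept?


x-intercept = -1/Km
= -1/189
= -0.0053 1/uM

-0.0053 1/uM


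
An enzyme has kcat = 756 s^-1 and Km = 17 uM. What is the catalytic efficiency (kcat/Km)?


Catalytic efficiency = kcat / Km
= 756 / 17
= 44.4706 uM^-1*s^-1

44.4706 uM^-1*s^-1


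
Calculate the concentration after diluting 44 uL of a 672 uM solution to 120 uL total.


C2 = C1 * V1 / V2
C2 = 672 * 44 / 120
C2 = 246.4 uM

246.4 uM


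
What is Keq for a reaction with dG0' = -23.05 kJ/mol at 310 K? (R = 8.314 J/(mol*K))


Keq = exp(-dG0 * 1000 / (R * T))
Keq = exp(-(-23.05) * 1000 / (8.314 * 310))
Keq = 7656.6449

7656.6449


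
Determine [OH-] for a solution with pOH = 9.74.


[OH-] = 10^(-pOH)
[OH-] = 10^(-9.74)
[OH-] = 1.820e-10 M

1.820e-10 M


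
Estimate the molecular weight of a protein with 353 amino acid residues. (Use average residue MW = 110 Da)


MW = n_residues * 110 Da
MW = 353 * 110
MW = 38830 Da

38830 Da


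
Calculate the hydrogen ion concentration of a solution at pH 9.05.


[H+] = 10^(-pH)
[H+] = 10^(-9.05)
[H+] = 8.913e-10 M

8.913e-10 M


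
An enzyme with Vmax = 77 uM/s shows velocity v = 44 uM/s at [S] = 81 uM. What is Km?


Km = [S] * (Vmax - v) / v
Km = 81 * (77 - 44) / 44
Km = 60.75 uM

60.75 uM


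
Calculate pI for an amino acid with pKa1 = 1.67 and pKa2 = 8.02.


pI = (pKa1 + pKa2) / 2
pI = (1.67 + 8.02) / 2
pI = 4.845

4.845


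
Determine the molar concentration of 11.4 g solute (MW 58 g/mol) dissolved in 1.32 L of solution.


C = (mass / MW) / volume
C = (11.4 / 58) / 1.32
C = 0.1489 M

0.1489 M


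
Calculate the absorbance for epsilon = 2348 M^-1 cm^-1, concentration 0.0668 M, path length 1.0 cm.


A = epsilon * c * l
A = 2348 * 0.0668 * 1.0
A = 156.8464

156.8464


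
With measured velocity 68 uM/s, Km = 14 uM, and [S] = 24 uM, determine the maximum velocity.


Vmax = v * (Km + [S]) / [S]
Vmax = 68 * (14 + 24) / 24
Vmax = 107.6667 uM/s

107.6667 uM/s


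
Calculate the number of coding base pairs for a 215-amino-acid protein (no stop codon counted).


Each amino acid = 1 codon = 3 bp
bp = 215 * 3 = 645 bp

645 bp


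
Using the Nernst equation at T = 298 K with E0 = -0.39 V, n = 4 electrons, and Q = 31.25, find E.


E = E0 - (RT/nF) * ln(Q)
E = -0.39 - (8.314 * 298 / (4 * 96485)) * ln(31.25)
E = -0.4121 V

-0.4121 V


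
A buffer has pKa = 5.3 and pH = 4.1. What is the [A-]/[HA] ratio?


[A-]/[HA] = 10^(pH - pKa)
= 10^(4.1 - 5.3)
= 0.0631

0.0631


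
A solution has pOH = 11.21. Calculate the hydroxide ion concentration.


[OH-] = 10^(-pOH)
[OH-] = 10^(-11.21)
[OH-] = 6.166e-12 M

6.166e-12 M


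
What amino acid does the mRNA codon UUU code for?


Standard genetic code lookup.
Codon UUU -> Phe

Phe


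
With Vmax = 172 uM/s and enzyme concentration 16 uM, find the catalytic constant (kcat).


kcat = Vmax / [E]t
kcat = 172 / 16
kcat = 10.75 s^-1

10.75 s^-1


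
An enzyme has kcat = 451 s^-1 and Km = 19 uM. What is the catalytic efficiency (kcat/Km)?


Catalytic efficiency = kcat / Km
= 451 / 19
= 23.7368 uM^-1*s^-1

23.7368 uM^-1*s^-1


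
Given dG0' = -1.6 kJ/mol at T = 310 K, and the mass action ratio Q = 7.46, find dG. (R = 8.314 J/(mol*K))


dG = dG0' + RT * ln(Q) / 1000
dG = -1.6 + 8.314 * 310 * ln(7.46) / 1000
dG = 3.5793 kJ/mol

3.5793 kJ/mol


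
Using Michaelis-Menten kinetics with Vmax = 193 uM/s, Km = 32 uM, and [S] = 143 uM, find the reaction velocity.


v = Vmax * [S] / (Km + [S])
v = 193 * 143 / (32 + 143)
v = 157.7086 uM/s

157.7086 uM/s


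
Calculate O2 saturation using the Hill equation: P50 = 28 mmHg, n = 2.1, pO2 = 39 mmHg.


Y = pO2^n / (P50^n + pO2^n)
Y = 39^2.1 / (28^2.1 + 39^2.1)
Y = 66.73%

66.73%


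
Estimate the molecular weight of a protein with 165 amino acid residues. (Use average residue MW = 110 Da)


MW = n_residues * 110 Da
MW = 165 * 110
MW = 18150 Da

18150 Da


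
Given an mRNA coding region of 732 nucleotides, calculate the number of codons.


codons = nucleotides / 3
codons = 732 / 3 = 244

244


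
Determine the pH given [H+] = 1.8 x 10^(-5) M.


pH = -log10([H+])
pH = -log10(1.8 x 10^(-5))
pH = 4.7447

4.7447


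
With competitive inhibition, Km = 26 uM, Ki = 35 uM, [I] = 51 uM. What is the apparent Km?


Km_app = Km * (1 + [I]/Ki)
Km_app = 26 * (1 + 51/35)
Km_app = 63.8857 uM

63.8857 uM


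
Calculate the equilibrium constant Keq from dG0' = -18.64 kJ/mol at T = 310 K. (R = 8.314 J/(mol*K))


Keq = exp(-dG0 * 1000 / (R * T))
Keq = exp(-(-18.64) * 1000 / (8.314 * 310))
Keq = 1383.3491

1383.3491


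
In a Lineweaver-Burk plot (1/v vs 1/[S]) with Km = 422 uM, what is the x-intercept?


x-intercept = -1/Km
= -1/422
= -0.0024 1/uM

-0.0024 1/uM


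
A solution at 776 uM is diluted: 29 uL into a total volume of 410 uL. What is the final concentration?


C2 = C1 * V1 / V2
C2 = 776 * 29 / 410
C2 = 54.8878 uM

54.8878 uM


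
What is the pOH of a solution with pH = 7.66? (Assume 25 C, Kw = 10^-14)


pOH = 14 - pH
pOH = 14 - 7.66
pOH = 6.34

6.34


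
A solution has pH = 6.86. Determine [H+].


[H+] = 10^(-pH)
[H+] = 10^(-6.86)
[H+] = 1.380e-07 M

1.380e-07 M


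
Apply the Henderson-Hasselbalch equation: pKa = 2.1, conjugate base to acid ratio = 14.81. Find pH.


pH = pKa + log10([A-]/[HA])
pH = 2.1 + log10(14.81)
pH = 3.2706

3.2706


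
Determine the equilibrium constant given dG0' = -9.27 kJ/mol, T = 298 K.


Keq = exp(-dG0 * 1000 / (R * T))
Keq = exp(-(-9.27) * 1000 / (8.314 * 298))
Keq = 42.164

42.164


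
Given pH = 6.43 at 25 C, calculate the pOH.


pOH = 14 - pH
pOH = 14 - 6.43
pOH = 7.57

7.57


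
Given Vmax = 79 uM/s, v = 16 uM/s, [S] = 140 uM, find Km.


Km = [S] * (Vmax - v) / v
Km = 140 * (79 - 16) / 16
Km = 551.25 uM

551.25 uM


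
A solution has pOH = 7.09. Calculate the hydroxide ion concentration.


[OH-] = 10^(-pOH)
[OH-] = 10^(-7.09)
[OH-] = 8.128e-08 M

8.128e-08 M


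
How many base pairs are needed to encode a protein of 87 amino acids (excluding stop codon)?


Each amino acid = 1 codon = 3 bp
bp = 87 * 3 = 261 bp

261 bp


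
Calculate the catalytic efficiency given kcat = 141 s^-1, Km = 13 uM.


Catalytic efficiency = kcat / Km
= 141 / 13
= 10.8462 uM^-1*s^-1

10.8462 uM^-1*s^-1


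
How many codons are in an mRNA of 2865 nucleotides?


codons = nucleotides / 3
codons = 2865 / 3 = 955

955


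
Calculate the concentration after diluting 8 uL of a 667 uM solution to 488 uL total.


C2 = C1 * V1 / V2
C2 = 667 * 8 / 488
C2 = 10.9344 uM

10.9344 uM


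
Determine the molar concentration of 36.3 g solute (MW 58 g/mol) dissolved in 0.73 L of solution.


C = (mass / MW) / volume
C = (36.3 / 58) / 0.73
C = 0.8573 M

0.8573 M


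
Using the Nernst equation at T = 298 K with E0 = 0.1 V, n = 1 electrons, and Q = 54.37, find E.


E = E0 - (RT/nF) * ln(Q)
E = 0.1 - (8.314 * 298 / (1 * 96485)) * ln(54.37)
E = -0.0026 V

-0.0026 V


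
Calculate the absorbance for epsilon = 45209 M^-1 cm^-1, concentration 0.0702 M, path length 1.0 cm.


A = epsilon * c * l
A = 45209 * 0.0702 * 1.0
A = 3173.6718

3173.6718


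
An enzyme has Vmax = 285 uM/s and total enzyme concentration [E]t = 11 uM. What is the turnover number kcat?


kcat = Vmax / [E]t
kcat = 285 / 11
kcat = 25.9091 s^-1

25.9091 s^-1


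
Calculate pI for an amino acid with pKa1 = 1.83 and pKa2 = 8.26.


pI = (pKa1 + pKa2) / 2
pI = (1.83 + 8.26) / 2
pI = 5.045

5.045


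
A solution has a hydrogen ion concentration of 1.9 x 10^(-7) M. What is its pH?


pH = -log10([H+])
pH = -log10(1.9 x 10^(-7))
pH = 6.7212

6.7212


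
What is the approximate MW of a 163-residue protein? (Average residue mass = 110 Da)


MW = n_residues * 110 Da
MW = 163 * 110
MW = 17930 Da

17930 Da


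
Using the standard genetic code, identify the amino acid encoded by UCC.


Standard genetic code lookup.
Codon UCC -> Ser

Ser


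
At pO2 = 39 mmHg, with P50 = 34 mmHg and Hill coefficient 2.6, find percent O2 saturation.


Y = pO2^n / (P50^n + pO2^n)
Y = 39^2.6 / (34^2.6 + 39^2.6)
Y = 58.82%

58.82%


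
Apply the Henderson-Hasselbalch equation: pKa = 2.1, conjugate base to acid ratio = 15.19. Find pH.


pH = pKa + log10([A-]/[HA])
pH = 2.1 + log10(15.19)
pH = 3.2816

3.2816
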